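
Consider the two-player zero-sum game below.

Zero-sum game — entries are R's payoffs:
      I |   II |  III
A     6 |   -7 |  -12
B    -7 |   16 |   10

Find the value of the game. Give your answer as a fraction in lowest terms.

Column II is strictly dominated by III for C (it gives R more in every row).
The remaining 2×2 game on (A, B) × (I, III) has no saddle point. Let R play A with probability p; indifference gives 6p − 7(1−p) = −12p + 10(1−p), so p = 17/35.
Similarly C's optimal q on I is 22/35, and the value is 6·(22/35) + (-12)·(13/35) = -24/35.

-24/35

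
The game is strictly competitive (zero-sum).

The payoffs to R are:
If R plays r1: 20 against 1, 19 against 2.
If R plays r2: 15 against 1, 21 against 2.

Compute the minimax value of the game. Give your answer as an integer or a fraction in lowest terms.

135/7

Row minima are 19 and 15, so R's maximin is 19; column maxima are 20 and 21, so C's minimax is 20. These differ, so the equilibrium is in mixed strategies.
Let R play r1 with probability p. C is indifferent when 20p + 15(1−p) = 19p + 21(1−p), giving p = 6/7.
Let C play 1 with probability q. R is indifferent when 20q + 19(1−q) = 15q + 21(1−q), giving q = 2/7.
The value is 20·(2/7) + (19)·(5/7) = 135/7.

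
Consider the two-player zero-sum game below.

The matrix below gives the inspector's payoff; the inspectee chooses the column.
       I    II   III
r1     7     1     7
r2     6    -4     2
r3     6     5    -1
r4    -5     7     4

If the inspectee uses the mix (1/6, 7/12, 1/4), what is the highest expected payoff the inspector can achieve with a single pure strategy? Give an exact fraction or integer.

17/4

r1: (7)·(1/6) + (1)·(7/12) + (7)·(1/4) = 7/2.
r2: (6)·(1/6) + (-4)·(7/12) + (2)·(1/4) = -5/6.
r3: (6)·(1/6) + (5)·(7/12) + (-1)·(1/4) = 11/3.
r4: (-5)·(1/6) + (7)·(7/12) + (4)·(1/4) = 17/4.
The best pure response is r4 with expected payoff 17/4.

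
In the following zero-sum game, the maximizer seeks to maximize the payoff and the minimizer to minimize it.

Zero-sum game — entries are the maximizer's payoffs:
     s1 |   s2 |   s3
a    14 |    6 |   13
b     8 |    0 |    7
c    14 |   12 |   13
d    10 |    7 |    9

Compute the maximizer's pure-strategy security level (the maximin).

12

The worst-case payoff for each row is a: 6, b: 0, c: 12, d: 7.
The best of these is 12.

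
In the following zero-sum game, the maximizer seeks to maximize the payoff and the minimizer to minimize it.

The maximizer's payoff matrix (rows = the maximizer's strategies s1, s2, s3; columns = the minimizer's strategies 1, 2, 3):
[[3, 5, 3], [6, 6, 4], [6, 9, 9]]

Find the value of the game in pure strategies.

6

Row minima: 3, 4, 6 → the maximizer's maximin is 6.
Column maxima: 6, 9, 9 → the minimizer's minimax is 6.
They coincide at (s3, 1), so the value is 6.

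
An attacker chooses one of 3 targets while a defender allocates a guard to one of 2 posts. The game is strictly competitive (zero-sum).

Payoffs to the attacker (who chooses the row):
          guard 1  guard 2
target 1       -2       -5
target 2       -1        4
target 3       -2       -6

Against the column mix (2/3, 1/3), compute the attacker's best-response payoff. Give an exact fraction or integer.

2/3

target 1: (-2)·(2/3) + (-5)·(1/3) = -3.
target 2: (-1)·(2/3) + (4)·(1/3) = 2/3.
target 3: (-2)·(2/3) + (-6)·(1/3) = -10/3.
The best pure response is target 2 with expected payoff 2/3.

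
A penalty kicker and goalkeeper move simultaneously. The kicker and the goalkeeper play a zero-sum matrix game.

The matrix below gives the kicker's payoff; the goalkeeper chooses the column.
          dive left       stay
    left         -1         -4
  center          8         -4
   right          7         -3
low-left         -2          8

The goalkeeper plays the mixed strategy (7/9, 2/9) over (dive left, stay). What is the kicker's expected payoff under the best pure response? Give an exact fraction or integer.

16/3

left: (-1)·(7/9) + (-4)·(2/9) = -5/3.
center: (8)·(7/9) + (-4)·(2/9) = 16/3.
right: (7)·(7/9) + (-3)·(2/9) = 43/9.
low-left: (-2)·(7/9) + (8)·(2/9) = 2/9.
The best pure response is center with expected payoff 16/3.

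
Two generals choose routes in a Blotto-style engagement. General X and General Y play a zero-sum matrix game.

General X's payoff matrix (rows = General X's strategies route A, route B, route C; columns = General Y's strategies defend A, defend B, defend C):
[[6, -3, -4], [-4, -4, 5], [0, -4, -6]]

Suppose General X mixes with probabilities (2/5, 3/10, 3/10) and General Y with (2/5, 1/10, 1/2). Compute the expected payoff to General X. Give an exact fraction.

Against (2/5, 1/10, 1/2), each row's expected payoff is route A: 1/10; route B: 1/2; route C: -17/5.
Taking the (2/5, 3/10, 3/10)-weighted average: (2/5)·(1/10) + (3/10)·(1/2) + (3/10)·(-17/5) = -83/100.

-83/100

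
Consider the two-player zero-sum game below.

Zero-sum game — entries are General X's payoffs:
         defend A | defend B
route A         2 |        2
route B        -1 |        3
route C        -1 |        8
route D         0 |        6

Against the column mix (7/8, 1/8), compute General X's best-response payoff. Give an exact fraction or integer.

2

route A: (2)·(7/8) + (2)·(1/8) = 2.
route B: (-1)·(7/8) + (3)·(1/8) = -1/2.
route C: (-1)·(7/8) + (8)·(1/8) = 1/8.
route D: (0)·(7/8) + (6)·(1/8) = 3/4.
The best pure response is route A with expected payoff 2.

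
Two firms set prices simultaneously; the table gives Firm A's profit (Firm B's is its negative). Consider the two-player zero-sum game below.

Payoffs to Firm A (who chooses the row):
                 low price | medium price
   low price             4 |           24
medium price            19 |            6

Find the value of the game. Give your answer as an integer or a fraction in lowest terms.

Row minima are 4 and 6, so Firm A's maximin is 6; column maxima are 19 and 24, so Firm B's minimax is 19. These differ, so the equilibrium is in mixed strategies.
Let Firm A play low price with probability p. Firm B is indifferent when 4p + 19(1−p) = 24p + 6(1−p), giving p = 13/33.
Let Firm B play low price with probability q. Firm A is indifferent when 4q + 24(1−q) = 19q + 6(1−q), giving q = 6/11.
The value is 4·(6/11) + (24)·(5/11) = 144/11.

144/11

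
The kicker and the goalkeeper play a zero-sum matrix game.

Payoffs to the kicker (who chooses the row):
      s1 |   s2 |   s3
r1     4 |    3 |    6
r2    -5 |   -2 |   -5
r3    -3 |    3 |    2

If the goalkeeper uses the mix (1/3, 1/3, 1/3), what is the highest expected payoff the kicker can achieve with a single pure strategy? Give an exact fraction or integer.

13/3

r1: (4)·(1/3) + (3)·(1/3) + (6)·(1/3) = 13/3.
r2: (-5)·(1/3) + (-2)·(1/3) + (-5)·(1/3) = -4.
r3: (-3)·(1/3) + (3)·(1/3) + (2)·(1/3) = 2/3.
The best pure response is r1 with expected payoff 13/3.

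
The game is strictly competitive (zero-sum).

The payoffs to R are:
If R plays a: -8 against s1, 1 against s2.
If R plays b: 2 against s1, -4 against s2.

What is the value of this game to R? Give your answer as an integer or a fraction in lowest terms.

Row minima are -8 and -4, so R's maximin is -4; column maxima are 2 and 1, so C's minimax is 1. These differ, so the equilibrium is in mixed strategies.
Let R play a with probability p. C is indifferent when −8p + 2(1−p) = p − 4(1−p), giving p = 2/5.
Let C play s1 with probability q. R is indifferent when −8q + (1−q) = 2q − 4(1−q), giving q = 1/3.
The value is -8·(1/3) + (1)·(2/3) = -2.

-2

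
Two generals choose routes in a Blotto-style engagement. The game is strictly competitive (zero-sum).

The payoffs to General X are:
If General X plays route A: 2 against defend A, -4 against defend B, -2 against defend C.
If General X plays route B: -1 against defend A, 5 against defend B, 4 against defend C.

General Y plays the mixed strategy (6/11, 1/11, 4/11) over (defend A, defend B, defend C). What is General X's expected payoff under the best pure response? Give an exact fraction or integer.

route A: (2)·(6/11) + (-4)·(1/11) + (-2)·(4/11) = 0.
route B: (-1)·(6/11) + (5)·(1/11) + (4)·(4/11) = 15/11.
The best pure response is route B with expected payoff 15/11.

15/11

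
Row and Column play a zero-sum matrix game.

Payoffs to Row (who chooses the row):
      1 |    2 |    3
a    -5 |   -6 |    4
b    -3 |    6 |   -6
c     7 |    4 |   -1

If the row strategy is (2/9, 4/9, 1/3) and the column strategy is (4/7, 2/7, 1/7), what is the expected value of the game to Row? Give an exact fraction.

Against (4/7, 2/7, 1/7), each row's expected payoff is a: -4; b: -6/7; c: 5.
Taking the (2/9, 4/9, 1/3)-weighted average: (2/9)·(-4) + (4/9)·(-6/7) + (1/3)·(5) = 25/63.

25/63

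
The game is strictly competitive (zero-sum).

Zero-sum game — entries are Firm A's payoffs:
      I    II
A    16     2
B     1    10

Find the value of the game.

Row minima are 2 and 1, so Firm A's maximin is 2; column maxima are 16 and 10, so Firm B's minimax is 10. These differ, so the equilibrium is in mixed strategies.
Let Firm A play A with probability p. Firm B is indifferent when 16p + (1−p) = 2p + 10(1−p), giving p = 9/23.
Let Firm B play I with probability q. Firm A is indifferent when 16q + 2(1−q) = q + 10(1−q), giving q = 8/23.
The value is 16·(8/23) + (2)·(15/23) = 158/23.

158/23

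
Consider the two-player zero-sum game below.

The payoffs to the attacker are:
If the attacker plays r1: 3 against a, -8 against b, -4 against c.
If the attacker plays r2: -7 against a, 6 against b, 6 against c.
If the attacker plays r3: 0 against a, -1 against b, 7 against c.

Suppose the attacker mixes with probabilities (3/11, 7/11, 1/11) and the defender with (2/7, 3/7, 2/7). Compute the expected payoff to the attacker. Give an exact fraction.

Against (2/7, 3/7, 2/7), each row's expected payoff is r1: -26/7; r2: 16/7; r3: 11/7.
Taking the (3/11, 7/11, 1/11)-weighted average: (3/11)·(-26/7) + (7/11)·(16/7) + (1/11)·(11/7) = 45/77.

45/77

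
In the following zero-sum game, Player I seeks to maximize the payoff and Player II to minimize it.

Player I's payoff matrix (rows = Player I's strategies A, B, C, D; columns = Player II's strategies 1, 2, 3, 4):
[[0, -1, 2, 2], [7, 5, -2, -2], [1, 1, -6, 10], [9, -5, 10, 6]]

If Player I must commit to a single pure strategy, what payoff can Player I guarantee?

The worst-case payoff for each row is A: -1, B: -2, C: -6, D: -5.
The best of these is -1.

-1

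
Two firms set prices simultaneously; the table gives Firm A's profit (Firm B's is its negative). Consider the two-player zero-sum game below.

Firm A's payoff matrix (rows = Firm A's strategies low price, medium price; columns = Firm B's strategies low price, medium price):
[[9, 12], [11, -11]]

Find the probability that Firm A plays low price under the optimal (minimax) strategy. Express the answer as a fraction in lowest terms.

Row minima are 9 and -11, so Firm A's maximin is 9; column maxima are 11 and 12, so Firm B's minimax is 11. These differ, so the equilibrium is in mixed strategies.
Let Firm A play low price with probability p. Firm B is indifferent when 9p + 11(1−p) = 12p − 11(1−p), giving p = 22/25.

22/25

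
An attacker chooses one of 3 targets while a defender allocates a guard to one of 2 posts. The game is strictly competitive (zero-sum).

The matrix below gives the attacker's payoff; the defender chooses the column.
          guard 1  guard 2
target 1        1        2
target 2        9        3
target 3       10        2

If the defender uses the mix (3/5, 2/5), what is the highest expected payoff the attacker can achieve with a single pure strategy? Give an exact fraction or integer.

34/5

target 1: (1)·(3/5) + (2)·(2/5) = 7/5.
target 2: (9)·(3/5) + (3)·(2/5) = 33/5.
target 3: (10)·(3/5) + (2)·(2/5) = 34/5.
The best pure response is target 3 with expected payoff 34/5.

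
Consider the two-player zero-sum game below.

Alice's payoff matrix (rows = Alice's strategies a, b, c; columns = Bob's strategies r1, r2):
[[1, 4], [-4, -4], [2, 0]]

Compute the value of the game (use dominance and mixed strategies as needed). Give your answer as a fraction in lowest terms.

8/5

Row b is strictly dominated by row c, so Alice never plays it.
The remaining 2×2 game on (a, c) × (r1, r2) has no saddle point. Let Alice play a with probability p; indifference gives p + 2(1−p) = 4p, so p = 2/5.
Similarly Bob's optimal q on r1 is 4/5, and the value is 1·(4/5) + (4)·(1/5) = 8/5.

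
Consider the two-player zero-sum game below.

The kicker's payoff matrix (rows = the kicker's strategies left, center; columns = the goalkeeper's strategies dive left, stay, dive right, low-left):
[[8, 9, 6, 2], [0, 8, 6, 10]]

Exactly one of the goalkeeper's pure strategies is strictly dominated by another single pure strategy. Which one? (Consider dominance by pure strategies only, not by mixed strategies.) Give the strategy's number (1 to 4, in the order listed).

2

The goalkeeper prefers columns that give the kicker less. Compare stay with dive left: 8 < 9, 0 < 8.
So dive left strictly dominates stay for the goalkeeper; stay is strictly dominated.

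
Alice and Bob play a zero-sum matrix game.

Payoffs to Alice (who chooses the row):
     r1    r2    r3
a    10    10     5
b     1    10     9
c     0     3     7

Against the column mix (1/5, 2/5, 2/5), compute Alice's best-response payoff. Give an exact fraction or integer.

a: (10)·(1/5) + (10)·(2/5) + (5)·(2/5) = 8.
b: (1)·(1/5) + (10)·(2/5) + (9)·(2/5) = 39/5.
c: (0)·(1/5) + (3)·(2/5) + (7)·(2/5) = 4.
The best pure response is a with expected payoff 8.

8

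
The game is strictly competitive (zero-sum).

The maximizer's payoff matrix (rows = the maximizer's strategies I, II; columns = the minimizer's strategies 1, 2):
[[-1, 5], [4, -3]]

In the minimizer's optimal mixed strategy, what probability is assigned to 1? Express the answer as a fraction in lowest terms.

Row minima are -1 and -3, so the maximizer's maximin is -1; column maxima are 4 and 5, so the minimizer's minimax is 4. These differ, so the equilibrium is in mixed strategies.
Let the minimizer play 1 with probability q. The maximizer is indifferent when −q + 5(1−q) = 4q − 3(1−q), giving q = 8/13.

8/13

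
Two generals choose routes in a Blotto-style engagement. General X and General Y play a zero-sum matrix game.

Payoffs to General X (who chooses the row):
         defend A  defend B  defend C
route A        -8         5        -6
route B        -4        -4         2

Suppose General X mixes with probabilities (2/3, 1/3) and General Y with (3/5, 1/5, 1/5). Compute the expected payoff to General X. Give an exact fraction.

Against (3/5, 1/5, 1/5), each row's expected payoff is route A: -5; route B: -14/5.
Taking the (2/3, 1/3)-weighted average: (2/3)·(-5) + (1/3)·(-14/5) = -64/15.

-64/15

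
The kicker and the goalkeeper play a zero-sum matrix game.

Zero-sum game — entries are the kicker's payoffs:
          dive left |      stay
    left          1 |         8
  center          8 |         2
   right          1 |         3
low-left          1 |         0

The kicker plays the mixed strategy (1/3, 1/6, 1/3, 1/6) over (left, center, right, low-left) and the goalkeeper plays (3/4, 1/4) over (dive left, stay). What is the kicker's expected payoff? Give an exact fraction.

Against (3/4, 1/4), each row's expected payoff is left: 11/4; center: 13/2; right: 3/2; low-left: 3/4.
Taking the (1/3, 1/6, 1/3, 1/6)-weighted average: (1/3)·(11/4) + (1/6)·(13/2) + (1/3)·(3/2) + (1/6)·(3/4) = 21/8.

21/8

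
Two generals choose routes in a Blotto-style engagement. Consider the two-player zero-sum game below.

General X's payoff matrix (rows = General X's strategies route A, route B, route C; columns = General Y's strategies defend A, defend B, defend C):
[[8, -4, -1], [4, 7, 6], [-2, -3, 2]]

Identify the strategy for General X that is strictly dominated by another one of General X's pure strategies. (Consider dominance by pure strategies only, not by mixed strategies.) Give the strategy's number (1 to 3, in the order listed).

Compare route C with route B: 4 > -2, 7 > -3, 6 > 2.
So route B strictly dominates route C for General X; route C is strictly dominated.

3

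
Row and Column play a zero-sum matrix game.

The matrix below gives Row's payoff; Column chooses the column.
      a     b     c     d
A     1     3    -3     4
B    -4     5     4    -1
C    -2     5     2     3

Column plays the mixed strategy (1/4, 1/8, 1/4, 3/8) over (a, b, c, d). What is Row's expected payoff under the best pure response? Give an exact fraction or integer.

7/4

A: (1)·(1/4) + (3)·(1/8) + (-3)·(1/4) + (4)·(3/8) = 11/8.
B: (-4)·(1/4) + (5)·(1/8) + (4)·(1/4) + (-1)·(3/8) = 1/4.
C: (-2)·(1/4) + (5)·(1/8) + (2)·(1/4) + (3)·(3/8) = 7/4.
The best pure response is C with expected payoff 7/4.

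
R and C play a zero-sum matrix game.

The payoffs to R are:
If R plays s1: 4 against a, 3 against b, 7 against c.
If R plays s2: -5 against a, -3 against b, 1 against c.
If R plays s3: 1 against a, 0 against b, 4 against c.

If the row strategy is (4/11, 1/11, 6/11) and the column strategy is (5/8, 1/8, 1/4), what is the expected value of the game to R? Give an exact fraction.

25/11

Against (5/8, 1/8, 1/4), each row's expected payoff is s1: 37/8; s2: -13/4; s3: 13/8.
Taking the (4/11, 1/11, 6/11)-weighted average: (4/11)·(37/8) + (1/11)·(-13/4) + (6/11)·(13/8) = 25/11.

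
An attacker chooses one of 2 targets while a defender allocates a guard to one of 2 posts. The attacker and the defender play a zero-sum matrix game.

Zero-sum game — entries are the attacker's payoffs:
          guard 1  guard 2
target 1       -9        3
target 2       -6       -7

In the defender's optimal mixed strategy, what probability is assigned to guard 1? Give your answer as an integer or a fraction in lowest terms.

Row minima are -9 and -7, so the attacker's maximin is -7; column maxima are -6 and 3, so the defender's minimax is -6. These differ, so the equilibrium is in mixed strategies.
Let the defender play guard 1 with probability q. The attacker is indifferent when −9q + 3(1−q) = −6q − 7(1−q), giving q = 10/13.

10/13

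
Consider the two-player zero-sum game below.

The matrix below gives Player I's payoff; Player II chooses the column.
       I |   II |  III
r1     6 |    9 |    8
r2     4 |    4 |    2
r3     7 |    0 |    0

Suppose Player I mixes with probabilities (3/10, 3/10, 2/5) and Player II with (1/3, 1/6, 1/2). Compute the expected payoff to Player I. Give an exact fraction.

Against (1/3, 1/6, 1/2), each row's expected payoff is r1: 15/2; r2: 3; r3: 7/3.
Taking the (3/10, 3/10, 2/5)-weighted average: (3/10)·(15/2) + (3/10)·(3) + (2/5)·(7/3) = 49/12.

49/12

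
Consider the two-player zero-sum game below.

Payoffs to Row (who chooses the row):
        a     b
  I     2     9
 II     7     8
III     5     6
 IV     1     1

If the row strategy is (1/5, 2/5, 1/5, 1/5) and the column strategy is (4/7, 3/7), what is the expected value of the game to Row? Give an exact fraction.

Against (4/7, 3/7), each row's expected payoff is I: 5; II: 52/7; III: 38/7; IV: 1.
Taking the (1/5, 2/5, 1/5, 1/5)-weighted average: (1/5)·(5) + (2/5)·(52/7) + (1/5)·(38/7) + (1/5)·(1) = 184/35.

184/35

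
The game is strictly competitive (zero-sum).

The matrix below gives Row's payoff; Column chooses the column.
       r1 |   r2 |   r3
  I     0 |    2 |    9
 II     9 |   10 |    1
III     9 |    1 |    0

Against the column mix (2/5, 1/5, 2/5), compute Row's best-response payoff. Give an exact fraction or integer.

6

I: (0)·(2/5) + (2)·(1/5) + (9)·(2/5) = 4.
II: (9)·(2/5) + (10)·(1/5) + (1)·(2/5) = 6.
III: (9)·(2/5) + (1)·(1/5) + (0)·(2/5) = 19/5.
The best pure response is II with expected payoff 6.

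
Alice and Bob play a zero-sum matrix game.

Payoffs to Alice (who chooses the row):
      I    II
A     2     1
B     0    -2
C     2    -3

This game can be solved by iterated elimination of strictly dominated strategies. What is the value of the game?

1

Column I is strictly dominated by II for Bob (1<2, -2<0, -3<2); eliminate I.
Row B is strictly dominated by row A (1>-2); eliminate B.
Row C is strictly dominated by row A (1>-3); eliminate C.
Only (A, II) remains, with payoff 1.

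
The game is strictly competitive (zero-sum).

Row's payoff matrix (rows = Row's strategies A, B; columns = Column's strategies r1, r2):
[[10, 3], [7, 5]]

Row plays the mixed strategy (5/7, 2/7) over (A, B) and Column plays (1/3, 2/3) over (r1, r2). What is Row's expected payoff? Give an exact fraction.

Against (1/3, 2/3), each row's expected payoff is A: 16/3; B: 17/3.
Taking the (5/7, 2/7)-weighted average: (5/7)·(16/3) + (2/7)·(17/3) = 38/7.

38/7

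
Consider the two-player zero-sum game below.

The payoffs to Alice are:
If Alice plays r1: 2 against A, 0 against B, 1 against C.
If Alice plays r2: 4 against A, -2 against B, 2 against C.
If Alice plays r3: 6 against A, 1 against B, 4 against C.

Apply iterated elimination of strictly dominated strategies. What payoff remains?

Column C is strictly dominated by B for Bob (0<1, -2<2, 1<4); eliminate C.
Column A is strictly dominated by B for Bob (0<2, -2<4, 1<6); eliminate A.
Row r2 is strictly dominated by row r1 (0>-2); eliminate r2.
Row r1 is strictly dominated by row r3 (1>0); eliminate r1.
Only (r3, B) remains, with payoff 1.

1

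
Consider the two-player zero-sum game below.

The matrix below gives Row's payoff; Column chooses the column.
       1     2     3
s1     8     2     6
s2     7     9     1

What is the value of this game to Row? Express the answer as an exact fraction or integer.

13/3

Column 1 is strictly dominated by 3 for Column (it gives Row more in every row).
The remaining 2×2 game on (s1, s2) × (2, 3) has no saddle point. Let Row play s1 with probability p; indifference gives 2p + 9(1−p) = 6p + (1−p), so p = 2/3.
Similarly Column's optimal q on 2 is 5/12, and the value is 2·(5/12) + (6)·(7/12) = 13/3.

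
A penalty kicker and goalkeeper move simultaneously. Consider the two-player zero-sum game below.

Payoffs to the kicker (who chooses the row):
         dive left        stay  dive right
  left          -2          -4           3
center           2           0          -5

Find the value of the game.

-5/3

Column dive left is strictly dominated by stay for the goalkeeper (it gives the kicker more in every row).
The remaining 2×2 game on (left, center) × (stay, dive right) has no saddle point. Let the kicker play left with probability p; indifference gives −4p = 3p − 5(1−p), so p = 5/12.
Similarly the goalkeeper's optimal q on stay is 2/3, and the value is -4·(2/3) + (3)·(1/3) = -5/3.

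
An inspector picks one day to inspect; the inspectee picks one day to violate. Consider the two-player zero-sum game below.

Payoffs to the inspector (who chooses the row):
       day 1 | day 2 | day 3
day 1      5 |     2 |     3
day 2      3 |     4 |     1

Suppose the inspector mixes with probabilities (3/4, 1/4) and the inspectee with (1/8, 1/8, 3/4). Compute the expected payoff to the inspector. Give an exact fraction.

Against (1/8, 1/8, 3/4), each row's expected payoff is day 1: 25/8; day 2: 13/8.
Taking the (3/4, 1/4)-weighted average: (3/4)·(25/8) + (1/4)·(13/8) = 11/4.

11/4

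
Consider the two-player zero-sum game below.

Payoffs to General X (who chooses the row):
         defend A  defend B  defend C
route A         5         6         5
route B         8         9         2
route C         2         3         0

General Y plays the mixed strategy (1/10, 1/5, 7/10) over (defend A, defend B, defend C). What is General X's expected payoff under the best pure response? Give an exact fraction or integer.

route A: (5)·(1/10) + (6)·(1/5) + (5)·(7/10) = 26/5.
route B: (8)·(1/10) + (9)·(1/5) + (2)·(7/10) = 4.
route C: (2)·(1/10) + (3)·(1/5) + (0)·(7/10) = 4/5.
The best pure response is route A with expected payoff 26/5.

26/5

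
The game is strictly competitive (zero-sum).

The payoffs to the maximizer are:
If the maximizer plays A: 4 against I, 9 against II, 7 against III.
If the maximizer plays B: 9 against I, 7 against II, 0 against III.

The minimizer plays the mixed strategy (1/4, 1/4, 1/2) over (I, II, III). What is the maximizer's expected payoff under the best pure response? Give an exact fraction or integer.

27/4

A: (4)·(1/4) + (9)·(1/4) + (7)·(1/2) = 27/4.
B: (9)·(1/4) + (7)·(1/4) + (0)·(1/2) = 4.
The best pure response is A with expected payoff 27/4.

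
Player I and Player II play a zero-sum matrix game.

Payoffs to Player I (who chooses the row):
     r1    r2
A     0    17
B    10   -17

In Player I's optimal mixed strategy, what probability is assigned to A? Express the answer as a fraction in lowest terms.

Row minima are 0 and -17, so Player I's maximin is 0; column maxima are 10 and 17, so Player II's minimax is 10. These differ, so the equilibrium is in mixed strategies.
Let Player I play A with probability p. Player II is indifferent when 10(1−p) = 17p − 17(1−p), giving p = 27/44.

27/44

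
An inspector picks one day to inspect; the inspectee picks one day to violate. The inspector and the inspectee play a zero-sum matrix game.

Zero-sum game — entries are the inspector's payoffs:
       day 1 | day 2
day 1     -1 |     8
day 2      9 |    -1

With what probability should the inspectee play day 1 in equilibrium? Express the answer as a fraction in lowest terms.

Row minima are -1 and -1, so the inspector's maximin is -1; column maxima are 9 and 8, so the inspectee's minimax is 8. These differ, so the equilibrium is in mixed strategies.
Let the inspectee play day 1 with probability q. The inspector is indifferent when −q + 8(1−q) = 9q − (1−q), giving q = 9/19.

9/19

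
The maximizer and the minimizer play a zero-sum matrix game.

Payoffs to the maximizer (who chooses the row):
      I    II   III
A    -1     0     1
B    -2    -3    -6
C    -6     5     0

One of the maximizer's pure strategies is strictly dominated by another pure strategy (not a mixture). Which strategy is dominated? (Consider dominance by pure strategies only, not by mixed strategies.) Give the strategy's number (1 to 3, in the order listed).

Compare B with A: -1 > -2, 0 > -3, 1 > -6.
So A strictly dominates B for the maximizer; B is strictly dominated.

2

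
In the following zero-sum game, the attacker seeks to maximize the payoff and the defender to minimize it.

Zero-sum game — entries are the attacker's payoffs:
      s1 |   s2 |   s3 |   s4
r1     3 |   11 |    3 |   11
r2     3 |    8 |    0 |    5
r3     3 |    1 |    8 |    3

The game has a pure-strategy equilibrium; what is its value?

3

Row minima: 3, 0, 1 → the attacker's maximin is 3.
Column maxima: 3, 11, 8, 11 → the defender's minimax is 3.
They coincide at (r1, s1), so the value is 3.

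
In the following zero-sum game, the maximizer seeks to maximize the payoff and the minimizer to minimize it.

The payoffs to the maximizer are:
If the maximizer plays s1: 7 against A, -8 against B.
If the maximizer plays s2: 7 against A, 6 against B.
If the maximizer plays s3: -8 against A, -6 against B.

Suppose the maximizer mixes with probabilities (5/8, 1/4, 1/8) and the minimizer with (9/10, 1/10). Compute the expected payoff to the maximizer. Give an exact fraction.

67/16

Against (9/10, 1/10), each row's expected payoff is s1: 11/2; s2: 69/10; s3: -39/5.
Taking the (5/8, 1/4, 1/8)-weighted average: (5/8)·(11/2) + (1/4)·(69/10) + (1/8)·(-39/5) = 67/16.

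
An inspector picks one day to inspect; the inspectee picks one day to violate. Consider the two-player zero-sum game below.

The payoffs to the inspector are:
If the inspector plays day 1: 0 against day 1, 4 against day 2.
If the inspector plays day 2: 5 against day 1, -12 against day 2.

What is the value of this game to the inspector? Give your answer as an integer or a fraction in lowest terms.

Row minima are 0 and -12, so the inspector's maximin is 0; column maxima are 5 and 4, so the inspectee's minimax is 4. These differ, so the equilibrium is in mixed strategies.
Let the inspector play day 1 with probability p. The inspectee is indifferent when 5(1−p) = 4p − 12(1−p), giving p = 17/21.
Let the inspectee play day 1 with probability q. The inspector is indifferent when 4(1−q) = 5q − 12(1−q), giving q = 16/21.
The value is 0·(16/21) + (4)·(5/21) = 20/21.

20/21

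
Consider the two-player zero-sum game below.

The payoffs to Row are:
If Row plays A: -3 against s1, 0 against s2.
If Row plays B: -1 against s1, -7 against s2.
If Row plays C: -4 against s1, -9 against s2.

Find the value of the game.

Row C is strictly dominated by row B, so Row never plays it.
The remaining 2×2 game on (A, B) × (s1, s2) has no saddle point. Let Row play A with probability p; indifference gives −3p − (1−p) = −7(1−p), so p = 2/3.
Similarly Column's optimal q on s1 is 7/9, and the value is -3·(7/9) + (0)·(2/9) = -7/3.

-7/3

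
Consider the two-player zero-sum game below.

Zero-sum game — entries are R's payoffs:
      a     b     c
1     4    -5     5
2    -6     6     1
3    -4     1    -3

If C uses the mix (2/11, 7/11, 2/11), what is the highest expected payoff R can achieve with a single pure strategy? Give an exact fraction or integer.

32/11

1: (4)·(2/11) + (-5)·(7/11) + (5)·(2/11) = -17/11.
2: (-6)·(2/11) + (6)·(7/11) + (1)·(2/11) = 32/11.
3: (-4)·(2/11) + (1)·(7/11) + (-3)·(2/11) = -7/11.
The best pure response is 2 with expected payoff 32/11.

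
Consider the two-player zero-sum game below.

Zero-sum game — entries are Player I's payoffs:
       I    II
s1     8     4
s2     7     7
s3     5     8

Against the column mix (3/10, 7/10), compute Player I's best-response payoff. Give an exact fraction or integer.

s1: (8)·(3/10) + (4)·(7/10) = 26/5.
s2: (7)·(3/10) + (7)·(7/10) = 7.
s3: (5)·(3/10) + (8)·(7/10) = 71/10.
The best pure response is s3 with expected payoff 71/10.

71/10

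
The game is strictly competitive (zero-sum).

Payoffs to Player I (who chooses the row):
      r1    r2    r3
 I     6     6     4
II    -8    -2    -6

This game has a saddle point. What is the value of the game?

Row minima: 4, -8 → Player I's maximin is 4.
Column maxima: 6, 6, 4 → Player II's minimax is 4.
They coincide at (I, r3), so the value is 4.

4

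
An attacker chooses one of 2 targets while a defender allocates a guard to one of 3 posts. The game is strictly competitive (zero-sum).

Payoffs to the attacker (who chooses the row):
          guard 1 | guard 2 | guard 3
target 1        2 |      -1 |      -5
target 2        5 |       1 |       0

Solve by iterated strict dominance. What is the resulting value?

0

Column guard 1 is strictly dominated by guard 2 for the defender (-1<2, 1<5); eliminate guard 1.
Row target 1 is strictly dominated by row target 2 (1>-1, 0>-5); eliminate target 1.
Column guard 2 is strictly dominated by guard 3 for the defender (0<1); eliminate guard 2.
Only (target 2, guard 3) remains, with payoff 0.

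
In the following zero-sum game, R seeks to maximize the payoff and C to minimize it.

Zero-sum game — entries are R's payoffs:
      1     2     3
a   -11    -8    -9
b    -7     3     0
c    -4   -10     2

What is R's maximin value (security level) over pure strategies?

The worst-case payoff for each row is a: -11, b: -7, c: -10.
The best of these is -7.

-7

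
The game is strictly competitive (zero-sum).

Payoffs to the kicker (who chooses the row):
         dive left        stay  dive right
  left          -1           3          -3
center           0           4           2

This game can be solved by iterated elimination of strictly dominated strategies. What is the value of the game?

0

Row left is strictly dominated by row center (0>-1, 4>3, 2>-3); eliminate left.
Column stay is strictly dominated by dive left for the goalkeeper (0<4); eliminate stay.
Column dive right is strictly dominated by dive left for the goalkeeper (0<2); eliminate dive right.
Only (center, dive left) remains, with payoff 0.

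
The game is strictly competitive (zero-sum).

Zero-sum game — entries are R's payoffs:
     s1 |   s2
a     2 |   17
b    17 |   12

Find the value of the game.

53/4

Row minima are 2 and 12, so R's maximin is 12; column maxima are 17 and 17, so C's minimax is 17. These differ, so the equilibrium is in mixed strategies.
Let R play a with probability p. C is indifferent when 2p + 17(1−p) = 17p + 12(1−p), giving p = 1/4.
Let C play s1 with probability q. R is indifferent when 2q + 17(1−q) = 17q + 12(1−q), giving q = 1/4.
The value is 2·(1/4) + (17)·(3/4) = 53/4.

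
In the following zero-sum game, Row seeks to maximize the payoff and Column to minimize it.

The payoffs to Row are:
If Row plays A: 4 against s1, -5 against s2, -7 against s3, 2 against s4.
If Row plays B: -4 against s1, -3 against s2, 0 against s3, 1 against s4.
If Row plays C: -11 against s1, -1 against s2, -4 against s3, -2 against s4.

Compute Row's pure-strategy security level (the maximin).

The worst-case payoff for each row is A: -7, B: -4, C: -11.
The best of these is -4.

-4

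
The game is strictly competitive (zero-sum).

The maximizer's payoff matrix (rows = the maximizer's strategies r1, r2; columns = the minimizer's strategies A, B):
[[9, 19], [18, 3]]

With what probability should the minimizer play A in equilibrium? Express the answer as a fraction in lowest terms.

Row minima are 9 and 3, so the maximizer's maximin is 9; column maxima are 18 and 19, so the minimizer's minimax is 18. These differ, so the equilibrium is in mixed strategies.
Let the minimizer play A with probability q. The maximizer is indifferent when 9q + 19(1−q) = 18q + 3(1−q), giving q = 16/25.

16/25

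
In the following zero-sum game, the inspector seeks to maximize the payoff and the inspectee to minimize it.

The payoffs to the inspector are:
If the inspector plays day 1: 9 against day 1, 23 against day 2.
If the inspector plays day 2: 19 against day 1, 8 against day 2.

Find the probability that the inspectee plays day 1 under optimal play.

Row minima are 9 and 8, so the inspector's maximin is 9; column maxima are 19 and 23, so the inspectee's minimax is 19. These differ, so the equilibrium is in mixed strategies.
Let the inspectee play day 1 with probability q. The inspector is indifferent when 9q + 23(1−q) = 19q + 8(1−q), giving q = 3/5.

3/5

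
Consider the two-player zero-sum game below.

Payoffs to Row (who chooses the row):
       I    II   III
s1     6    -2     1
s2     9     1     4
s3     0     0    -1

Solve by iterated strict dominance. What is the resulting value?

Row s1 is strictly dominated by row s2 (9>6, 1>-2, 4>1); eliminate s1.
Row s3 is strictly dominated by row s2 (9>0, 1>0, 4>-1); eliminate s3.
Column I is strictly dominated by II for Column (1<9); eliminate I.
Column III is strictly dominated by II for Column (1<4); eliminate III.
Only (s2, II) remains, with payoff 1.

1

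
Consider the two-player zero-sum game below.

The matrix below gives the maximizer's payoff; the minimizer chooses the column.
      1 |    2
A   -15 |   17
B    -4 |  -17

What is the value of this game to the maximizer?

-323/45

Row minima are -15 and -17, so the maximizer's maximin is -15; column maxima are -4 and 17, so the minimizer's minimax is -4. These differ, so the equilibrium is in mixed strategies.
Let the maximizer play A with probability p. The minimizer is indifferent when −15p − 4(1−p) = 17p − 17(1−p), giving p = 13/45.
Let the minimizer play 1 with probability q. The maximizer is indifferent when −15q + 17(1−q) = −4q − 17(1−q), giving q = 34/45.
The value is -15·(34/45) + (17)·(11/45) = -323/45.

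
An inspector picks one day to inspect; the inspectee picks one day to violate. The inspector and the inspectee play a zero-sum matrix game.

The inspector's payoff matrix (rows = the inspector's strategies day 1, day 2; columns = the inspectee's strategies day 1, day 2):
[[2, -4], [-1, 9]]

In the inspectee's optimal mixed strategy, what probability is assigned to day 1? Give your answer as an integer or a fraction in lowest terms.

Row minima are -4 and -1, so the inspector's maximin is -1; column maxima are 2 and 9, so the inspectee's minimax is 2. These differ, so the equilibrium is in mixed strategies.
Let the inspectee play day 1 with probability q. The inspector is indifferent when 2q − 4(1−q) = −q + 9(1−q), giving q = 13/16.

13/16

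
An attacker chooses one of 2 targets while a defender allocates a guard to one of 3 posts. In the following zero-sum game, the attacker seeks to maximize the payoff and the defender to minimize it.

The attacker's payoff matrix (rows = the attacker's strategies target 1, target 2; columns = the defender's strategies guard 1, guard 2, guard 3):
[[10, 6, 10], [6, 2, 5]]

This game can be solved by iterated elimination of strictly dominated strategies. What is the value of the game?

Row target 2 is strictly dominated by row target 1 (10>6, 6>2, 10>5); eliminate target 2.
Column guard 1 is strictly dominated by guard 2 for the defender (6<10); eliminate guard 1.
Column guard 3 is strictly dominated by guard 2 for the defender (6<10); eliminate guard 3.
Only (target 1, guard 2) remains, with payoff 6.

6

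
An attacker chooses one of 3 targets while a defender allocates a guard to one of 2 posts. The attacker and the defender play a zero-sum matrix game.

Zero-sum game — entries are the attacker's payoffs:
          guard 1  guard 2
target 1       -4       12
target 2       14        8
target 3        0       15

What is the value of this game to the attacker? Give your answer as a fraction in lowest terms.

10

Row target 1 is strictly dominated by row target 3, so the attacker never plays it.
The remaining 2×2 game on (target 2, target 3) × (guard 1, guard 2) has no saddle point. Let the attacker play target 2 with probability p; indifference gives 14p = 8p + 15(1−p), so p = 5/7.
Similarly the defender's optimal q on guard 1 is 1/3, and the value is 14·(1/3) + (8)·(2/3) = 10.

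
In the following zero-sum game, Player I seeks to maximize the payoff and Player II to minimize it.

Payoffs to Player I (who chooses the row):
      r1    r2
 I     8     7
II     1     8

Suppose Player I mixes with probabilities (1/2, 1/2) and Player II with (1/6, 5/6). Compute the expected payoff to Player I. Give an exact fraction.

Against (1/6, 5/6), each row's expected payoff is I: 43/6; II: 41/6.
Taking the (1/2, 1/2)-weighted average: (1/2)·(43/6) + (1/2)·(41/6) = 7.

7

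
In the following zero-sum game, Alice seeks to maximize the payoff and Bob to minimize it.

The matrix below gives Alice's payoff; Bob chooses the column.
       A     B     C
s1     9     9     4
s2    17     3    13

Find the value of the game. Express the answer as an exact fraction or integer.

7

Column A is strictly dominated by C for Bob (it gives Alice more in every row).
The remaining 2×2 game on (s1, s2) × (B, C) has no saddle point. Let Alice play s1 with probability p; indifference gives 9p + 3(1−p) = 4p + 13(1−p), so p = 2/3.
Similarly Bob's optimal q on B is 3/5, and the value is 9·(3/5) + (4)·(2/5) = 7.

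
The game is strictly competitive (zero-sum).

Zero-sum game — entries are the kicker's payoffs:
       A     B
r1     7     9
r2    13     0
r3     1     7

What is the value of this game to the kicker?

Row r3 is strictly dominated by row r1, so the kicker never plays it.
The remaining 2×2 game on (r1, r2) × (A, B) has no saddle point. Let the kicker play r1 with probability p; indifference gives 7p + 13(1−p) = 9p, so p = 13/15.
Similarly the goalkeeper's optimal q on A is 3/5, and the value is 7·(3/5) + (9)·(2/5) = 39/5.

39/5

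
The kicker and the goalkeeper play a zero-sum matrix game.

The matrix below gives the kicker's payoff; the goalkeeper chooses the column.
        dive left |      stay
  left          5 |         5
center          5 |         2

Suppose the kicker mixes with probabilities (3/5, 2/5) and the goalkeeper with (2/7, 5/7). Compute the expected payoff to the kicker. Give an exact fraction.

Against (2/7, 5/7), each row's expected payoff is left: 5; center: 20/7.
Taking the (3/5, 2/5)-weighted average: (3/5)·(5) + (2/5)·(20/7) = 29/7.

29/7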